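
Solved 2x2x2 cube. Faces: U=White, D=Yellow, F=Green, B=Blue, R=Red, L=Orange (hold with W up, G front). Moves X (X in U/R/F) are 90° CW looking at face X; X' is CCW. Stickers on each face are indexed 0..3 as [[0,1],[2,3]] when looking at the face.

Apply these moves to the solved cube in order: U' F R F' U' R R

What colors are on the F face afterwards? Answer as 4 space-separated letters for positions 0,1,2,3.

After move 1 (U'): U=WWWW F=OOGG R=GGRR B=RRBB L=BBOO
After move 2 (F): F=GOGO U=WWOB R=WGWR D=RGYY L=BYOY
After move 3 (R): R=WWRG U=WOOO F=GGGY D=RBYR B=BRWB
After move 4 (F'): F=GYGG U=WOWR R=BWRG D=YYYR L=BOOO
After move 5 (U'): U=ORWW F=BOGG R=GYRG B=BWWB L=BROO
After move 6 (R): R=RGGY U=OOWG F=BYGR D=YWYB B=WWRB
After move 7 (R): R=GRYG U=OYWR F=BWGB D=YRYW B=GWOB
Query: F face = BWGB

Answer: B W G B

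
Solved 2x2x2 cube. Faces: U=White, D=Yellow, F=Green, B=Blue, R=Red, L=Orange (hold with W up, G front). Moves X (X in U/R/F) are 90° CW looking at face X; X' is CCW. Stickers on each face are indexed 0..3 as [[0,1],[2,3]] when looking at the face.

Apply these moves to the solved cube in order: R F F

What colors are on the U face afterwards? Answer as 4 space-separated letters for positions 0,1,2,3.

Answer: W G B Y

Derivation:
After move 1 (R): R=RRRR U=WGWG F=GYGY D=YBYB B=WBWB
After move 2 (F): F=GGYY U=WGOO R=WRGR D=RRYB L=OYOB
After move 3 (F): F=YGYG U=WGBY R=OROR D=GWYB L=OROR
Query: U face = WGBY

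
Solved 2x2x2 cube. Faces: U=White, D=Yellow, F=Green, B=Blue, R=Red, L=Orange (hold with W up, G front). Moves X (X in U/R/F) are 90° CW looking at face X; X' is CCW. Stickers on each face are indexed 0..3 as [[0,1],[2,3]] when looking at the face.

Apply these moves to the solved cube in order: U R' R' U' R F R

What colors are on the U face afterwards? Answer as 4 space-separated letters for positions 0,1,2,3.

After move 1 (U): U=WWWW F=RRGG R=BBRR B=OOBB L=GGOO
After move 2 (R'): R=BRBR U=WBWO F=RWGW D=YRYG B=YOYB
After move 3 (R'): R=RRBB U=WYWY F=RBGO D=YWYW B=GORB
After move 4 (U'): U=YYWW F=GGGO R=RBBB B=RRRB L=GOOO
After move 5 (R): R=BRBB U=YGWO F=GWGW D=YRYR B=WRYB
After move 6 (F): F=GGWW U=YGOO R=WROB D=BBYR L=GYOR
After move 7 (R): R=OWBR U=YGOW F=GBWR D=BYYW B=ORGB
Query: U face = YGOW

Answer: Y G O W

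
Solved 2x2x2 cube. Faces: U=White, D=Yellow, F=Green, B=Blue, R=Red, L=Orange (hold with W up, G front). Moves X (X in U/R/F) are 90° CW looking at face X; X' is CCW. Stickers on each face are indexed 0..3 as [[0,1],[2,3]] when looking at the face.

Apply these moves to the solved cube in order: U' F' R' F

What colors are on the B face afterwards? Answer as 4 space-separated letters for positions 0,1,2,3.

Answer: Y R O B

Derivation:
After move 1 (U'): U=WWWW F=OOGG R=GGRR B=RRBB L=BBOO
After move 2 (F'): F=OGOG U=WWGR R=YGYR D=BOYY L=BWOW
After move 3 (R'): R=GRYY U=WBGR F=OWOR D=BGYG B=YROB
After move 4 (F): F=OORW U=WBWW R=GRRY D=YGYG L=BBOG
Query: B face = YROB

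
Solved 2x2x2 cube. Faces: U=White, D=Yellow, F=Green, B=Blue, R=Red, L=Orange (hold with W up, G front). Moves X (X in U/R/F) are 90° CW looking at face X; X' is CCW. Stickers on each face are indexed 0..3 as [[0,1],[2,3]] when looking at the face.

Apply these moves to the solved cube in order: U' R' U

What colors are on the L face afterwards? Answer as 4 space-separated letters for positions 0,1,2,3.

After move 1 (U'): U=WWWW F=OOGG R=GGRR B=RRBB L=BBOO
After move 2 (R'): R=GRGR U=WBWR F=OWGW D=YOYG B=YRYB
After move 3 (U): U=WWRB F=GRGW R=YRGR B=BBYB L=OWOO
Query: L face = OWOO

Answer: O W O O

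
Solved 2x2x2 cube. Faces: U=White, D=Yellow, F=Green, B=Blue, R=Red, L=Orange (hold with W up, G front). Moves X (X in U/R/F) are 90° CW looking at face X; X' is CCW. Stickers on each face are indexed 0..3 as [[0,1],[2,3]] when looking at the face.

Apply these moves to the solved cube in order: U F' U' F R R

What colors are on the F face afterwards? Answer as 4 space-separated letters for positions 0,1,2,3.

After move 1 (U): U=WWWW F=RRGG R=BBRR B=OOBB L=GGOO
After move 2 (F'): F=RGRG U=WWBR R=YBYR D=GOYY L=GWOW
After move 3 (U'): U=WRWB F=GWRG R=RGYR B=YBBB L=OOOW
After move 4 (F): F=RGGW U=WRWO R=WGBR D=YRYY L=OGOO
After move 5 (R): R=BWRG U=WGWW F=RRGY D=YBYY B=OBRB
After move 6 (R): R=RBGW U=WRWY F=RBGY D=YRYO B=WBGB
Query: F face = RBGY

Answer: R B G Y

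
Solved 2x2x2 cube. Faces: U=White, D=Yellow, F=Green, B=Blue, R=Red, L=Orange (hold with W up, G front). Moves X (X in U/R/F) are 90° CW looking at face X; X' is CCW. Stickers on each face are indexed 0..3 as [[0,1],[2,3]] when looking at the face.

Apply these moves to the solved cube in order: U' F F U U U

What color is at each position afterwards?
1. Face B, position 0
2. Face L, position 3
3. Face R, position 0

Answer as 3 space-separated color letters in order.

After move 1 (U'): U=WWWW F=OOGG R=GGRR B=RRBB L=BBOO
After move 2 (F): F=GOGO U=WWOB R=WGWR D=RGYY L=BYOY
After move 3 (F): F=GGOO U=WWYY R=OGBR D=WWYY L=BROG
After move 4 (U): U=YWYW F=OGOO R=RRBR B=BRBB L=GGOG
After move 5 (U): U=YYWW F=RROO R=BRBR B=GGBB L=OGOG
After move 6 (U): U=WYWY F=BROO R=GGBR B=OGBB L=RROG
Query 1: B[0] = O
Query 2: L[3] = G
Query 3: R[0] = G

Answer: O G G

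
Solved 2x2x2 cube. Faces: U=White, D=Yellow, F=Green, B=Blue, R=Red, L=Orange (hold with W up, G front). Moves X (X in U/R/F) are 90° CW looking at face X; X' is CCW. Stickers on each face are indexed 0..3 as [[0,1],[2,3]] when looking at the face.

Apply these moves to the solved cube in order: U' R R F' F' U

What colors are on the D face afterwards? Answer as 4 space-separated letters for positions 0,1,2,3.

After move 1 (U'): U=WWWW F=OOGG R=GGRR B=RRBB L=BBOO
After move 2 (R): R=RGRG U=WOWG F=OYGY D=YBYR B=WRWB
After move 3 (R): R=RRGG U=WYWY F=OBGR D=YWYW B=GROB
After move 4 (F'): F=BROG U=WYRG R=WRYG D=BOYW L=BYOW
After move 5 (F'): F=RGBO U=WYWY R=ORBG D=YWYW L=BGOR
After move 6 (U): U=WWYY F=ORBO R=GRBG B=BGOB L=RGOR
Query: D face = YWYW

Answer: Y W Y W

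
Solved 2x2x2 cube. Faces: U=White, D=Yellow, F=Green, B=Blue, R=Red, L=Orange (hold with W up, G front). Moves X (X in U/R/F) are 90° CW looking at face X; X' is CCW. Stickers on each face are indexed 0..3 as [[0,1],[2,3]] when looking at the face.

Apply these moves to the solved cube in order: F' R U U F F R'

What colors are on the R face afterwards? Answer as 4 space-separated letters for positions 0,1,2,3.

Answer: W R W Y

Derivation:
After move 1 (F'): F=GGGG U=WWRR R=YRYR D=OOYY L=OWOW
After move 2 (R): R=YYRR U=WGRG F=GOGY D=OBYB B=RBWB
After move 3 (U): U=RWGG F=YYGY R=RBRR B=OWWB L=GOOW
After move 4 (U): U=GRGW F=RBGY R=OWRR B=GOWB L=YYOW
After move 5 (F): F=GRYB U=GRWY R=GWWR D=ROYB L=YOOB
After move 6 (F): F=YGBR U=GRBO R=WWYR D=WGYB L=YROO
After move 7 (R'): R=WRWY U=GWBG F=YRBO D=WGYR B=BOGB
Query: R face = WRWY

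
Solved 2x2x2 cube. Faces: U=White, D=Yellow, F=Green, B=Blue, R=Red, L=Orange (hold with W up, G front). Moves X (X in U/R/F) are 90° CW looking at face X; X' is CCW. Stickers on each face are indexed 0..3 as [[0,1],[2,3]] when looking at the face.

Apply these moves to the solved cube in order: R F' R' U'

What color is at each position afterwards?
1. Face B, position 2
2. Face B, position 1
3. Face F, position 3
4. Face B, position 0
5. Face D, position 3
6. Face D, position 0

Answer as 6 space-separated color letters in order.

After move 1 (R): R=RRRR U=WGWG F=GYGY D=YBYB B=WBWB
After move 2 (F'): F=YYGG U=WGRR R=BRYR D=OOYB L=OGOW
After move 3 (R'): R=RRBY U=WWRW F=YGGR D=OYYG B=BBOB
After move 4 (U'): U=WWWR F=OGGR R=YGBY B=RROB L=BBOW
Query 1: B[2] = O
Query 2: B[1] = R
Query 3: F[3] = R
Query 4: B[0] = R
Query 5: D[3] = G
Query 6: D[0] = O

Answer: O R R R G O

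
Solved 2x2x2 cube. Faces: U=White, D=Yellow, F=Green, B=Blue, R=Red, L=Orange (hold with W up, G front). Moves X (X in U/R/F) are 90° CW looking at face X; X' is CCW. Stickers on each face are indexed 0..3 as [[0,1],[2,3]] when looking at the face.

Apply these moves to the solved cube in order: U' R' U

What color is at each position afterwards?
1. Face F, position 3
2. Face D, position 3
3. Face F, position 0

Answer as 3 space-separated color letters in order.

After move 1 (U'): U=WWWW F=OOGG R=GGRR B=RRBB L=BBOO
After move 2 (R'): R=GRGR U=WBWR F=OWGW D=YOYG B=YRYB
After move 3 (U): U=WWRB F=GRGW R=YRGR B=BBYB L=OWOO
Query 1: F[3] = W
Query 2: D[3] = G
Query 3: F[0] = G

Answer: W G G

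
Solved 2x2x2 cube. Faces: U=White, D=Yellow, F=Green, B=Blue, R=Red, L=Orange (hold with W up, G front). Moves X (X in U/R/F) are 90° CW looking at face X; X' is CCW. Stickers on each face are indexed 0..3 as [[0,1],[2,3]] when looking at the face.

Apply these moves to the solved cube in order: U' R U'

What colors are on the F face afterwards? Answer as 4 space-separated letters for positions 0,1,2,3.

Answer: B B G Y

Derivation:
After move 1 (U'): U=WWWW F=OOGG R=GGRR B=RRBB L=BBOO
After move 2 (R): R=RGRG U=WOWG F=OYGY D=YBYR B=WRWB
After move 3 (U'): U=OGWW F=BBGY R=OYRG B=RGWB L=WROO
Query: F face = BBGY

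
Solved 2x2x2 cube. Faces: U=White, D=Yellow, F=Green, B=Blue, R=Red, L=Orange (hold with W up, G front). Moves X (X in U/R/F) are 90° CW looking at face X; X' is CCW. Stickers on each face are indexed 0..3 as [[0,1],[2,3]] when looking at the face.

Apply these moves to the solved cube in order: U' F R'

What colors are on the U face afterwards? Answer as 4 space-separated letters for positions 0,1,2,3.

After move 1 (U'): U=WWWW F=OOGG R=GGRR B=RRBB L=BBOO
After move 2 (F): F=GOGO U=WWOB R=WGWR D=RGYY L=BYOY
After move 3 (R'): R=GRWW U=WBOR F=GWGB D=ROYO B=YRGB
Query: U face = WBOR

Answer: W B O R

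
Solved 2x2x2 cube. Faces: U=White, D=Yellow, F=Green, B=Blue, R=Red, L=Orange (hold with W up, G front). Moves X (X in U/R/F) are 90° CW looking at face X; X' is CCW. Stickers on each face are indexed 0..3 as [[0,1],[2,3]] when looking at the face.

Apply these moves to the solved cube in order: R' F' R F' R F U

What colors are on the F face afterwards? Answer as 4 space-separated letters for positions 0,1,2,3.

Answer: Y Y Y W

Derivation:
After move 1 (R'): R=RRRR U=WBWB F=GWGW D=YGYG B=YBYB
After move 2 (F'): F=WWGG U=WBRR R=GRYR D=OOYG L=OBOW
After move 3 (R): R=YGRR U=WWRG F=WOGG D=OYYY B=RBBB
After move 4 (F'): F=OGWG U=WWYR R=YGOR D=BWYY L=OGOR
After move 5 (R): R=OYRG U=WGYG F=OWWY D=BBYR B=RBWB
After move 6 (F): F=WOYW U=WGRG R=YYGG D=ROYR L=OBOB
After move 7 (U): U=RWGG F=YYYW R=RBGG B=OBWB L=WOOB
Query: F face = YYYW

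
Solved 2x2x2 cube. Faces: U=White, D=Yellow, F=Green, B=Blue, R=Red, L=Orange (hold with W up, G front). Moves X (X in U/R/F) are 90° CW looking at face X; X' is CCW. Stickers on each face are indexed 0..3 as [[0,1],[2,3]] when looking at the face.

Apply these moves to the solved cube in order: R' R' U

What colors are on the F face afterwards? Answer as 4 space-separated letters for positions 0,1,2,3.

Answer: R R G B

Derivation:
After move 1 (R'): R=RRRR U=WBWB F=GWGW D=YGYG B=YBYB
After move 2 (R'): R=RRRR U=WYWY F=GBGB D=YWYW B=GBGB
After move 3 (U): U=WWYY F=RRGB R=GBRR B=OOGB L=GBOO
Query: F face = RRGB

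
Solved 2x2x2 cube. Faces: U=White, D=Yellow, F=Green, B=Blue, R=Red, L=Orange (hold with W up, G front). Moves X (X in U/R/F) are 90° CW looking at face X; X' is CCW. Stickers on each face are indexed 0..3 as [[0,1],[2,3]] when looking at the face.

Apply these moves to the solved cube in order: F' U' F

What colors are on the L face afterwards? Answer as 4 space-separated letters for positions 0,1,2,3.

Answer: B O O O

Derivation:
After move 1 (F'): F=GGGG U=WWRR R=YRYR D=OOYY L=OWOW
After move 2 (U'): U=WRWR F=OWGG R=GGYR B=YRBB L=BBOW
After move 3 (F): F=GOGW U=WRWB R=WGRR D=YGYY L=BOOO
Query: L face = BOOO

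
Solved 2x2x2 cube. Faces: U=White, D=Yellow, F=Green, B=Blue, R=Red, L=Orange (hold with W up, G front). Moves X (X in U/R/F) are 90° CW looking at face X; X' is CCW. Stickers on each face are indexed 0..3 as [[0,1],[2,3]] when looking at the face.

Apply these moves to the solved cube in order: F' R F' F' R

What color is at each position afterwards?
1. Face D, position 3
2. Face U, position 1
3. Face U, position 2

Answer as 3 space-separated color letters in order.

Answer: R G B

Derivation:
After move 1 (F'): F=GGGG U=WWRR R=YRYR D=OOYY L=OWOW
After move 2 (R): R=YYRR U=WGRG F=GOGY D=OBYB B=RBWB
After move 3 (F'): F=OYGG U=WGYR R=BYOR D=WWYB L=OGOR
After move 4 (F'): F=YGOG U=WGBO R=WYWR D=GRYB L=OROY
After move 5 (R): R=WWRY U=WGBG F=YROB D=GWYR B=OBGB
Query 1: D[3] = R
Query 2: U[1] = G
Query 3: U[2] = B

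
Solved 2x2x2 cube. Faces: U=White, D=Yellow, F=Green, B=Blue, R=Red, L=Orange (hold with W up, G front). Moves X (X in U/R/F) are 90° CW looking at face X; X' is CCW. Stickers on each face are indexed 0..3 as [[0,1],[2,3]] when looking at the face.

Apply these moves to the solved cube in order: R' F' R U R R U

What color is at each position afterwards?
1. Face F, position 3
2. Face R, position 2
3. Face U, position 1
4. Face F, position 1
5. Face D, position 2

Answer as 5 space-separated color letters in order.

After move 1 (R'): R=RRRR U=WBWB F=GWGW D=YGYG B=YBYB
After move 2 (F'): F=WWGG U=WBRR R=GRYR D=OOYG L=OBOW
After move 3 (R): R=YGRR U=WWRG F=WOGG D=OYYY B=RBBB
After move 4 (U): U=RWGW F=YGGG R=RBRR B=OBBB L=WOOW
After move 5 (R): R=RRRB U=RGGG F=YYGY D=OBYO B=WBWB
After move 6 (R): R=RRBR U=RYGY F=YBGO D=OWYW B=GBGB
After move 7 (U): U=GRYY F=RRGO R=GBBR B=WOGB L=YBOW
Query 1: F[3] = O
Query 2: R[2] = B
Query 3: U[1] = R
Query 4: F[1] = R
Query 5: D[2] = Y

Answer: O B R R Y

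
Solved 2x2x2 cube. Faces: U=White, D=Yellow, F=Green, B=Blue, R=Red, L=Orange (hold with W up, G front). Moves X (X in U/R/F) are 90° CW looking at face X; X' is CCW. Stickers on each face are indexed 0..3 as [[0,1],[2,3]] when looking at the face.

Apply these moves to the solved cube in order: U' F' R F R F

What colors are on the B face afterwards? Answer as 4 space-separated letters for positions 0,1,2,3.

Answer: W R G B

Derivation:
After move 1 (U'): U=WWWW F=OOGG R=GGRR B=RRBB L=BBOO
After move 2 (F'): F=OGOG U=WWGR R=YGYR D=BOYY L=BWOW
After move 3 (R): R=YYRG U=WGGG F=OOOY D=BBYR B=RRWB
After move 4 (F): F=OOYO U=WGWW R=GYGG D=RYYR L=BBOB
After move 5 (R): R=GGGY U=WOWO F=OYYR D=RWYR B=WRGB
After move 6 (F): F=YORY U=WOBB R=WGOY D=GGYR L=BROW
Query: B face = WRGB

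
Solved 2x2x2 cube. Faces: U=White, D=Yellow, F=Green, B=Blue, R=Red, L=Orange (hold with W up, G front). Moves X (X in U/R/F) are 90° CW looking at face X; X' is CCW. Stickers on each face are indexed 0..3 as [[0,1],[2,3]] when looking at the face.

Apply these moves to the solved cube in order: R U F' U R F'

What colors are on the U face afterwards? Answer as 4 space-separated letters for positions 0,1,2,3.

Answer: W B Y R

Derivation:
After move 1 (R): R=RRRR U=WGWG F=GYGY D=YBYB B=WBWB
After move 2 (U): U=WWGG F=RRGY R=WBRR B=OOWB L=GYOO
After move 3 (F'): F=RYRG U=WWWR R=BBYR D=YOYB L=GGOG
After move 4 (U): U=WWRW F=BBRG R=OOYR B=GGWB L=RYOG
After move 5 (R): R=YORO U=WBRG F=BORB D=YWYG B=WGWB
After move 6 (F'): F=OBBR U=WBYR R=WOYO D=YGYG L=RGOR
Query: U face = WBYR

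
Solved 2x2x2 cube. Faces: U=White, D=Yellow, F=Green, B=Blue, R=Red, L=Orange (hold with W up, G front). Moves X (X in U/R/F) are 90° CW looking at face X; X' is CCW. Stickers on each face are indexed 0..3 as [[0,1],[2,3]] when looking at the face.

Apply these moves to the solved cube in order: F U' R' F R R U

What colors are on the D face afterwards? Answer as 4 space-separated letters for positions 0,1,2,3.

After move 1 (F): F=GGGG U=WWOO R=WRWR D=RRYY L=OYOY
After move 2 (U'): U=WOWO F=OYGG R=GGWR B=WRBB L=BBOY
After move 3 (R'): R=GRGW U=WBWW F=OOGO D=RYYG B=YRRB
After move 4 (F): F=GOOO U=WBYB R=WRWW D=GGYG L=BROY
After move 5 (R): R=WWWR U=WOYO F=GGOG D=GRYY B=BRBB
After move 6 (R): R=WWRW U=WGYG F=GROY D=GBYB B=OROB
After move 7 (U): U=YWGG F=WWOY R=ORRW B=BROB L=GROY
Query: D face = GBYB

Answer: G B Y B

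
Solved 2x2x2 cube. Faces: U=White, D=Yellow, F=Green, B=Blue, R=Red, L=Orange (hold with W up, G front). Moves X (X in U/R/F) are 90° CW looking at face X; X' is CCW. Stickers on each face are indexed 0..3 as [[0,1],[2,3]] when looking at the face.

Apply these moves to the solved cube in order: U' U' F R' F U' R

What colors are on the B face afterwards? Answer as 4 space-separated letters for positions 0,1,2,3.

Answer: Y R Y B

Derivation:
After move 1 (U'): U=WWWW F=OOGG R=GGRR B=RRBB L=BBOO
After move 2 (U'): U=WWWW F=BBGG R=OORR B=GGBB L=RROO
After move 3 (F): F=GBGB U=WWOR R=WOWR D=ROYY L=RYOY
After move 4 (R'): R=ORWW U=WBOG F=GWGR D=RBYB B=YGOB
After move 5 (F): F=GGRW U=WBYY R=ORGW D=WOYB L=RROB
After move 6 (U'): U=BYWY F=RRRW R=GGGW B=OROB L=YGOB
After move 7 (R): R=GGWG U=BRWW F=RORB D=WOYO B=YRYB
Query: B face = YRYB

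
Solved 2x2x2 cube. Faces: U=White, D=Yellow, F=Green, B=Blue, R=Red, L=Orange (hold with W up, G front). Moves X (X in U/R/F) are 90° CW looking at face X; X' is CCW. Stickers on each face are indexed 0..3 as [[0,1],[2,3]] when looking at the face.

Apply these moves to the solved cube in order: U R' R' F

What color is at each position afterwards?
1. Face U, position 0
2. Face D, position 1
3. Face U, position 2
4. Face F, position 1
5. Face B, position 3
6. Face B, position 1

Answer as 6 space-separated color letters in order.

After move 1 (U): U=WWWW F=RRGG R=BBRR B=OOBB L=GGOO
After move 2 (R'): R=BRBR U=WBWO F=RWGW D=YRYG B=YOYB
After move 3 (R'): R=RRBB U=WYWY F=RBGO D=YWYW B=GORB
After move 4 (F): F=GROB U=WYOG R=WRYB D=BRYW L=GYOW
Query 1: U[0] = W
Query 2: D[1] = R
Query 3: U[2] = O
Query 4: F[1] = R
Query 5: B[3] = B
Query 6: B[1] = O

Answer: W R O R B O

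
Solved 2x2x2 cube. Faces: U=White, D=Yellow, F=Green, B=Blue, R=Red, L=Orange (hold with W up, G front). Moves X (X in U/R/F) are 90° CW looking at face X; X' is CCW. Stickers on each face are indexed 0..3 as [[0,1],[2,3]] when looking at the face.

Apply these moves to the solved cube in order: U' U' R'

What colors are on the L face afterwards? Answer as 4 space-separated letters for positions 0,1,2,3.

After move 1 (U'): U=WWWW F=OOGG R=GGRR B=RRBB L=BBOO
After move 2 (U'): U=WWWW F=BBGG R=OORR B=GGBB L=RROO
After move 3 (R'): R=OROR U=WBWG F=BWGW D=YBYG B=YGYB
Query: L face = RROO

Answer: R R O O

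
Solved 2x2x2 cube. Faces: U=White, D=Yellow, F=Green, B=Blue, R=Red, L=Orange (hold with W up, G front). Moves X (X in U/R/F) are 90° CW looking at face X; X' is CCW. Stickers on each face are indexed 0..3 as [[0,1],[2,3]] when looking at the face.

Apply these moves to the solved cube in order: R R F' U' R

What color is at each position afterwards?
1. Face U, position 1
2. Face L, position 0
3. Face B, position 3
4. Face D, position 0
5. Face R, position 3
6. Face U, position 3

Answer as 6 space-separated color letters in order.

Answer: Y G B O B G

Derivation:
After move 1 (R): R=RRRR U=WGWG F=GYGY D=YBYB B=WBWB
After move 2 (R): R=RRRR U=WYWY F=GBGB D=YWYW B=GBGB
After move 3 (F'): F=BBGG U=WYRR R=WRYR D=OOYW L=OYOW
After move 4 (U'): U=YRWR F=OYGG R=BBYR B=WRGB L=GBOW
After move 5 (R): R=YBRB U=YYWG F=OOGW D=OGYW B=RRRB
Query 1: U[1] = Y
Query 2: L[0] = G
Query 3: B[3] = B
Query 4: D[0] = O
Query 5: R[3] = B
Query 6: U[3] = G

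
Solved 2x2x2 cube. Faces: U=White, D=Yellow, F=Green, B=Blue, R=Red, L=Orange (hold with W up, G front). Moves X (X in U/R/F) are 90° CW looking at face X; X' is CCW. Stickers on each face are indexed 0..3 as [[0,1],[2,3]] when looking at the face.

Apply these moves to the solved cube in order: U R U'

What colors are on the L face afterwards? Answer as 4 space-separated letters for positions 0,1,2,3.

After move 1 (U): U=WWWW F=RRGG R=BBRR B=OOBB L=GGOO
After move 2 (R): R=RBRB U=WRWG F=RYGY D=YBYO B=WOWB
After move 3 (U'): U=RGWW F=GGGY R=RYRB B=RBWB L=WOOO
Query: L face = WOOO

Answer: W O O O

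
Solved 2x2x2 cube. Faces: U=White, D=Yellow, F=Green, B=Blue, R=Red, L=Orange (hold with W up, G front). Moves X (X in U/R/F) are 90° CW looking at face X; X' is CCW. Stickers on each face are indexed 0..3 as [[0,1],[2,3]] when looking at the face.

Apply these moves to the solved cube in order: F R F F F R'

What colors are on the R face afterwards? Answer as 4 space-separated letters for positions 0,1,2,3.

Answer: W R B R

Derivation:
After move 1 (F): F=GGGG U=WWOO R=WRWR D=RRYY L=OYOY
After move 2 (R): R=WWRR U=WGOG F=GRGY D=RBYB B=OBWB
After move 3 (F): F=GGYR U=WGYY R=OWGR D=RWYB L=OROB
After move 4 (F): F=YGRG U=WGBR R=YWYR D=GOYB L=OROW
After move 5 (F): F=RYGG U=WGWR R=BWRR D=YYYB L=OGOO
After move 6 (R'): R=WRBR U=WWWO F=RGGR D=YYYG B=BBYB
Query: R face = WRBR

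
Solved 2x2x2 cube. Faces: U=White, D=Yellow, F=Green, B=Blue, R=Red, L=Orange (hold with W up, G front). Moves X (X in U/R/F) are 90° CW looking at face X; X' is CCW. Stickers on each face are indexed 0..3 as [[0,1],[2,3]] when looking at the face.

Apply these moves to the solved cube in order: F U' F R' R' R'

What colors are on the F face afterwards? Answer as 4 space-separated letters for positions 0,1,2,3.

After move 1 (F): F=GGGG U=WWOO R=WRWR D=RRYY L=OYOY
After move 2 (U'): U=WOWO F=OYGG R=GGWR B=WRBB L=BBOY
After move 3 (F): F=GOGY U=WOYB R=WGOR D=WGYY L=BROR
After move 4 (R'): R=GRWO U=WBYW F=GOGB D=WOYY B=YRGB
After move 5 (R'): R=ROGW U=WGYY F=GBGW D=WOYB B=YROB
After move 6 (R'): R=OWRG U=WOYY F=GGGY D=WBYW B=BROB
Query: F face = GGGY

Answer: G G G Y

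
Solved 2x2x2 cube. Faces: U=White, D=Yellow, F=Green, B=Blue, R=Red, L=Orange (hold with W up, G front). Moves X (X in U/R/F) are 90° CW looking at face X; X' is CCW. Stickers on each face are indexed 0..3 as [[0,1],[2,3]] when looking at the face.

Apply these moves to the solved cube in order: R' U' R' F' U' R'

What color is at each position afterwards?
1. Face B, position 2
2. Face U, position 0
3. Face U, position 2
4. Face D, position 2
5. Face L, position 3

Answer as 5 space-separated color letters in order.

Answer: O Y B Y W

Derivation:
After move 1 (R'): R=RRRR U=WBWB F=GWGW D=YGYG B=YBYB
After move 2 (U'): U=BBWW F=OOGW R=GWRR B=RRYB L=YBOO
After move 3 (R'): R=WRGR U=BYWR F=OBGW D=YOYW B=GRGB
After move 4 (F'): F=BWOG U=BYWG R=ORYR D=BOYW L=YROW
After move 5 (U'): U=YGBW F=YROG R=BWYR B=ORGB L=GROW
After move 6 (R'): R=WRBY U=YGBO F=YGOW D=BRYG B=WROB
Query 1: B[2] = O
Query 2: U[0] = Y
Query 3: U[2] = B
Query 4: D[2] = Y
Query 5: L[3] = W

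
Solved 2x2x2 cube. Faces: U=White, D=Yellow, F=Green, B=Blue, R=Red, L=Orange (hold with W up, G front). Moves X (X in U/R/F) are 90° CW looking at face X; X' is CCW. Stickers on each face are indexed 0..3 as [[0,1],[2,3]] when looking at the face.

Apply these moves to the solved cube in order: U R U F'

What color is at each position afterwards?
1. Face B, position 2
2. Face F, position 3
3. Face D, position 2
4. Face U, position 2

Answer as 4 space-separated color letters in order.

After move 1 (U): U=WWWW F=RRGG R=BBRR B=OOBB L=GGOO
After move 2 (R): R=RBRB U=WRWG F=RYGY D=YBYO B=WOWB
After move 3 (U): U=WWGR F=RBGY R=WORB B=GGWB L=RYOO
After move 4 (F'): F=BYRG U=WWWR R=BOYB D=YOYO L=RROG
Query 1: B[2] = W
Query 2: F[3] = G
Query 3: D[2] = Y
Query 4: U[2] = W

Answer: W G Y W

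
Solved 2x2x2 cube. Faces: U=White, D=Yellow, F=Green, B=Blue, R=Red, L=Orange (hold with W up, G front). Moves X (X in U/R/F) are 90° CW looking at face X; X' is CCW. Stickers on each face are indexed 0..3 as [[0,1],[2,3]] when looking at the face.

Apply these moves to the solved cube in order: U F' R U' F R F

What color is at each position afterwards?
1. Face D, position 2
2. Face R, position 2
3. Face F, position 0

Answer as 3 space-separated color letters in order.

After move 1 (U): U=WWWW F=RRGG R=BBRR B=OOBB L=GGOO
After move 2 (F'): F=RGRG U=WWBR R=YBYR D=GOYY L=GWOW
After move 3 (R): R=YYRB U=WGBG F=RORY D=GBYO B=ROWB
After move 4 (U'): U=GGWB F=GWRY R=RORB B=YYWB L=ROOW
After move 5 (F): F=RGYW U=GGWO R=WOBB D=RRYO L=RGOB
After move 6 (R): R=BWBO U=GGWW F=RRYO D=RWYY B=OYGB
After move 7 (F): F=YROR U=GGBG R=WWWO D=BBYY L=RROW
Query 1: D[2] = Y
Query 2: R[2] = W
Query 3: F[0] = Y

Answer: Y W Y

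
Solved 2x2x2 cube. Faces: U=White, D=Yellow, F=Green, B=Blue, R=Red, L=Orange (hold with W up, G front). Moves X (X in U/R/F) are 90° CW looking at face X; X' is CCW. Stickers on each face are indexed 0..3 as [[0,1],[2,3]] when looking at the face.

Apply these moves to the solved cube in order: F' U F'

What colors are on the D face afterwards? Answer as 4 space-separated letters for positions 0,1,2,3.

Answer: G W Y Y

Derivation:
After move 1 (F'): F=GGGG U=WWRR R=YRYR D=OOYY L=OWOW
After move 2 (U): U=RWRW F=YRGG R=BBYR B=OWBB L=GGOW
After move 3 (F'): F=RGYG U=RWBY R=OBOR D=GWYY L=GWOR
Query: D face = GWYY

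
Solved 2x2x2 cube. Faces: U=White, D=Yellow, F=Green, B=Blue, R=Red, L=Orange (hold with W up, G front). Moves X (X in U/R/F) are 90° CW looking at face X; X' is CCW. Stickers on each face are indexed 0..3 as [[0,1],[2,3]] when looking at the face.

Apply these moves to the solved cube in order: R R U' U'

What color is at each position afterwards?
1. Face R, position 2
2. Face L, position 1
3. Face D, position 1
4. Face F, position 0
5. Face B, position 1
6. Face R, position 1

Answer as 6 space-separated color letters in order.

After move 1 (R): R=RRRR U=WGWG F=GYGY D=YBYB B=WBWB
After move 2 (R): R=RRRR U=WYWY F=GBGB D=YWYW B=GBGB
After move 3 (U'): U=YYWW F=OOGB R=GBRR B=RRGB L=GBOO
After move 4 (U'): U=YWYW F=GBGB R=OORR B=GBGB L=RROO
Query 1: R[2] = R
Query 2: L[1] = R
Query 3: D[1] = W
Query 4: F[0] = G
Query 5: B[1] = B
Query 6: R[1] = O

Answer: R R W G B O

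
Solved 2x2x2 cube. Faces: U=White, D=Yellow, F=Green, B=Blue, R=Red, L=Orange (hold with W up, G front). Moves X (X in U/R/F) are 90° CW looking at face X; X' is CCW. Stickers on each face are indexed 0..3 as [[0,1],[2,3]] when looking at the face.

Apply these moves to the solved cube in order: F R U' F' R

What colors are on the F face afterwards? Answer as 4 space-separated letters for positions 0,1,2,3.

Answer: Y Y O B

Derivation:
After move 1 (F): F=GGGG U=WWOO R=WRWR D=RRYY L=OYOY
After move 2 (R): R=WWRR U=WGOG F=GRGY D=RBYB B=OBWB
After move 3 (U'): U=GGWO F=OYGY R=GRRR B=WWWB L=OBOY
After move 4 (F'): F=YYOG U=GGGR R=BRRR D=BYYB L=OOOW
After move 5 (R): R=RBRR U=GYGG F=YYOB D=BWYW B=RWGB
Query: F face = YYOB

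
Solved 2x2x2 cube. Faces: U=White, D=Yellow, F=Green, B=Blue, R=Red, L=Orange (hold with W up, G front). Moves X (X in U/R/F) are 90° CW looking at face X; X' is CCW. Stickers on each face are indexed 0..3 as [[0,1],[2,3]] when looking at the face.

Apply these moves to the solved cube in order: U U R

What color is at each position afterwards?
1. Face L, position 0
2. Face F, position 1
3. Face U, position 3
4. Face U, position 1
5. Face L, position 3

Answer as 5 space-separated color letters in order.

Answer: R Y G B O

Derivation:
After move 1 (U): U=WWWW F=RRGG R=BBRR B=OOBB L=GGOO
After move 2 (U): U=WWWW F=BBGG R=OORR B=GGBB L=RROO
After move 3 (R): R=RORO U=WBWG F=BYGY D=YBYG B=WGWB
Query 1: L[0] = R
Query 2: F[1] = Y
Query 3: U[3] = G
Query 4: U[1] = B
Query 5: L[3] = O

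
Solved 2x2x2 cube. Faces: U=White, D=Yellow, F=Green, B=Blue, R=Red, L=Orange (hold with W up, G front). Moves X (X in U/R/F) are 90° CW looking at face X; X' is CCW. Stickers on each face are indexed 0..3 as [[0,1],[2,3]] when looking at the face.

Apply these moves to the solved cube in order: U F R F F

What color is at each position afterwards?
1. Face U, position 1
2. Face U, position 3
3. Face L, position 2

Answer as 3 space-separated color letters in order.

Answer: R R O

Derivation:
After move 1 (U): U=WWWW F=RRGG R=BBRR B=OOBB L=GGOO
After move 2 (F): F=GRGR U=WWOG R=WBWR D=RBYY L=GYOY
After move 3 (R): R=WWRB U=WROR F=GBGY D=RBYO B=GOWB
After move 4 (F): F=GGYB U=WRYY R=OWRB D=RWYO L=GROB
After move 5 (F): F=YGBG U=WRBR R=YWYB D=ROYO L=GROW
Query 1: U[1] = R
Query 2: U[3] = R
Query 3: L[2] = O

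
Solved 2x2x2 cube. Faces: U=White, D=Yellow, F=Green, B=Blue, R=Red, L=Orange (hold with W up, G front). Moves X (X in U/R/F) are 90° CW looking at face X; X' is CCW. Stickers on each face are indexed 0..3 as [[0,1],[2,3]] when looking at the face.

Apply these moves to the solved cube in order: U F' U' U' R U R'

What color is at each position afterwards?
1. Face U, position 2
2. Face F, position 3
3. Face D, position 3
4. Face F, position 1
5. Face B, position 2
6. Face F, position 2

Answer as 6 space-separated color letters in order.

Answer: G O Y R B R

Derivation:
After move 1 (U): U=WWWW F=RRGG R=BBRR B=OOBB L=GGOO
After move 2 (F'): F=RGRG U=WWBR R=YBYR D=GOYY L=GWOW
After move 3 (U'): U=WRWB F=GWRG R=RGYR B=YBBB L=OOOW
After move 4 (U'): U=RBWW F=OORG R=GWYR B=RGBB L=YBOW
After move 5 (R): R=YGRW U=ROWG F=OORY D=GBYR B=WGBB
After move 6 (U): U=WRGO F=YGRY R=WGRW B=YBBB L=OOOW
After move 7 (R'): R=GWWR U=WBGY F=YRRO D=GGYY B=RBBB
Query 1: U[2] = G
Query 2: F[3] = O
Query 3: D[3] = Y
Query 4: F[1] = R
Query 5: B[2] = B
Query 6: F[2] = R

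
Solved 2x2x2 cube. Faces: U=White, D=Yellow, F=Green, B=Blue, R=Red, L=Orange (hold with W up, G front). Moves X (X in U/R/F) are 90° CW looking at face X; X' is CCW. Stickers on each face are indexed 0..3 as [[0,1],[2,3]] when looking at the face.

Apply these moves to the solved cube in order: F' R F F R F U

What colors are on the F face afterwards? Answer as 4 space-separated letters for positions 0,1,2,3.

After move 1 (F'): F=GGGG U=WWRR R=YRYR D=OOYY L=OWOW
After move 2 (R): R=YYRR U=WGRG F=GOGY D=OBYB B=RBWB
After move 3 (F): F=GGYO U=WGWW R=RYGR D=RYYB L=OOOB
After move 4 (F): F=YGOG U=WGBO R=WYWR D=GRYB L=OROY
After move 5 (R): R=WWRY U=WGBG F=YROB D=GWYR B=OBGB
After move 6 (F): F=OYBR U=WGYR R=BWGY D=RWYR L=OGOW
After move 7 (U): U=YWRG F=BWBR R=OBGY B=OGGB L=OYOW
Query: F face = BWBR

Answer: B W B R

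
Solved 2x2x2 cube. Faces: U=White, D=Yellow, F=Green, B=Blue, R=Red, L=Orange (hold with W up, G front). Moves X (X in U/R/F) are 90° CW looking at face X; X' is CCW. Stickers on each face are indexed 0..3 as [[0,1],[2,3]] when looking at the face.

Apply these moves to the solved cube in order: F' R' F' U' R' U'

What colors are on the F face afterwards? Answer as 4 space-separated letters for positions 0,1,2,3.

Answer: Y B G R

Derivation:
After move 1 (F'): F=GGGG U=WWRR R=YRYR D=OOYY L=OWOW
After move 2 (R'): R=RRYY U=WBRB F=GWGR D=OGYG B=YBOB
After move 3 (F'): F=WRGG U=WBRY R=GROY D=WWYG L=OBOR
After move 4 (U'): U=BYWR F=OBGG R=WROY B=GROB L=YBOR
After move 5 (R'): R=RYWO U=BOWG F=OYGR D=WBYG B=GRWB
After move 6 (U'): U=OGBW F=YBGR R=OYWO B=RYWB L=GROR
Query: F face = YBGR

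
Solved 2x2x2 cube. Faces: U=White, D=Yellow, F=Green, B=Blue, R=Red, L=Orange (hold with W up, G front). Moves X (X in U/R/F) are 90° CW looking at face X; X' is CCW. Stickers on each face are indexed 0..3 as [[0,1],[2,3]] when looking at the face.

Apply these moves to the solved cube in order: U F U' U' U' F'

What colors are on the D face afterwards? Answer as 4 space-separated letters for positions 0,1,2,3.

Answer: R Y Y Y

Derivation:
After move 1 (U): U=WWWW F=RRGG R=BBRR B=OOBB L=GGOO
After move 2 (F): F=GRGR U=WWOG R=WBWR D=RBYY L=GYOY
After move 3 (U'): U=WGWO F=GYGR R=GRWR B=WBBB L=OOOY
After move 4 (U'): U=GOWW F=OOGR R=GYWR B=GRBB L=WBOY
After move 5 (U'): U=OWGW F=WBGR R=OOWR B=GYBB L=GROY
After move 6 (F'): F=BRWG U=OWOW R=BORR D=RYYY L=GWOG
Query: D face = RYYY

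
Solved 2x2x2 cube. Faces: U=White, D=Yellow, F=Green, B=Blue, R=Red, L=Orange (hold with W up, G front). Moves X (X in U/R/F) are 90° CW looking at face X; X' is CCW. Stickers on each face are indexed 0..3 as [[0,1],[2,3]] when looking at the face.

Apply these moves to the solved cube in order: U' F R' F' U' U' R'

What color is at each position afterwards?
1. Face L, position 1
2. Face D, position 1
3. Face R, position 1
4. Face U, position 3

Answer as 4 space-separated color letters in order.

Answer: R R W W

Derivation:
After move 1 (U'): U=WWWW F=OOGG R=GGRR B=RRBB L=BBOO
After move 2 (F): F=GOGO U=WWOB R=WGWR D=RGYY L=BYOY
After move 3 (R'): R=GRWW U=WBOR F=GWGB D=ROYO B=YRGB
After move 4 (F'): F=WBGG U=WBGW R=ORRW D=YYYO L=BROO
After move 5 (U'): U=BWWG F=BRGG R=WBRW B=ORGB L=YROO
After move 6 (U'): U=WGBW F=YRGG R=BRRW B=WBGB L=OROO
After move 7 (R'): R=RWBR U=WGBW F=YGGW D=YRYG B=OBYB
Query 1: L[1] = R
Query 2: D[1] = R
Query 3: R[1] = W
Query 4: U[3] = W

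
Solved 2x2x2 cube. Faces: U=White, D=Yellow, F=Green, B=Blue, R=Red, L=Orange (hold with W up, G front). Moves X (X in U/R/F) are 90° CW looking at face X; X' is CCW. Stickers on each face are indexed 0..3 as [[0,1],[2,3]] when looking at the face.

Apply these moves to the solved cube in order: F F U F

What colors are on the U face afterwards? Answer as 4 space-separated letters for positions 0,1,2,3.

After move 1 (F): F=GGGG U=WWOO R=WRWR D=RRYY L=OYOY
After move 2 (F): F=GGGG U=WWYY R=OROR D=WWYY L=OROR
After move 3 (U): U=YWYW F=ORGG R=BBOR B=ORBB L=GGOR
After move 4 (F): F=GOGR U=YWRG R=YBWR D=OBYY L=GWOW
Query: U face = YWRG

Answer: Y W R G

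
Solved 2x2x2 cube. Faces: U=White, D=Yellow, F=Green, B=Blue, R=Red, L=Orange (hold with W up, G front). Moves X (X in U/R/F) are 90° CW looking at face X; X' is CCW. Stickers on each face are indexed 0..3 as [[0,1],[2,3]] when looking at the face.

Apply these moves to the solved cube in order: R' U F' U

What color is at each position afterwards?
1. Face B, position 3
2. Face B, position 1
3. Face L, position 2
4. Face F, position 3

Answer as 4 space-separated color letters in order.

After move 1 (R'): R=RRRR U=WBWB F=GWGW D=YGYG B=YBYB
After move 2 (U): U=WWBB F=RRGW R=YBRR B=OOYB L=GWOO
After move 3 (F'): F=RWRG U=WWYR R=GBYR D=WOYG L=GBOB
After move 4 (U): U=YWRW F=GBRG R=OOYR B=GBYB L=RWOB
Query 1: B[3] = B
Query 2: B[1] = B
Query 3: L[2] = O
Query 4: F[3] = G

Answer: B B O G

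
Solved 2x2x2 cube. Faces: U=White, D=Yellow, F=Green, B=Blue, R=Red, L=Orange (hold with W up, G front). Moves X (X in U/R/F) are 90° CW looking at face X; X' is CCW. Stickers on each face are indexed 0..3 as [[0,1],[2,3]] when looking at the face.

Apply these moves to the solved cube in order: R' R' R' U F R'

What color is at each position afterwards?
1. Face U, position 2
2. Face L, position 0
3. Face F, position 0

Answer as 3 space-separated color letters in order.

Answer: O G G

Derivation:
After move 1 (R'): R=RRRR U=WBWB F=GWGW D=YGYG B=YBYB
After move 2 (R'): R=RRRR U=WYWY F=GBGB D=YWYW B=GBGB
After move 3 (R'): R=RRRR U=WGWG F=GYGY D=YBYB B=WBWB
After move 4 (U): U=WWGG F=RRGY R=WBRR B=OOWB L=GYOO
After move 5 (F): F=GRYR U=WWOY R=GBGR D=RWYB L=GYOB
After move 6 (R'): R=BRGG U=WWOO F=GWYY D=RRYR B=BOWB
Query 1: U[2] = O
Query 2: L[0] = G
Query 3: F[0] = G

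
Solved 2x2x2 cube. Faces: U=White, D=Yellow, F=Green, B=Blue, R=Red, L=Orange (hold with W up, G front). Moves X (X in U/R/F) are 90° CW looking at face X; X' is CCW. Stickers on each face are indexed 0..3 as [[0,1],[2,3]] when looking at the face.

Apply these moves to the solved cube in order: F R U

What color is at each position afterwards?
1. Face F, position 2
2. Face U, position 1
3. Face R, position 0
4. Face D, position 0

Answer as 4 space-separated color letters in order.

Answer: G W O R

Derivation:
After move 1 (F): F=GGGG U=WWOO R=WRWR D=RRYY L=OYOY
After move 2 (R): R=WWRR U=WGOG F=GRGY D=RBYB B=OBWB
After move 3 (U): U=OWGG F=WWGY R=OBRR B=OYWB L=GROY
Query 1: F[2] = G
Query 2: U[1] = W
Query 3: R[0] = O
Query 4: D[0] = R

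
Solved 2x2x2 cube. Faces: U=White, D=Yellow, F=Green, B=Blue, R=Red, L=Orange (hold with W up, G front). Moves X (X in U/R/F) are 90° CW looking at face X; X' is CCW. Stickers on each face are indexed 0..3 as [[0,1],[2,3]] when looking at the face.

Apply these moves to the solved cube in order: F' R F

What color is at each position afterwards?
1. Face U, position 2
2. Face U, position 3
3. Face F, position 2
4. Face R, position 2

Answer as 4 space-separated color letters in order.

After move 1 (F'): F=GGGG U=WWRR R=YRYR D=OOYY L=OWOW
After move 2 (R): R=YYRR U=WGRG F=GOGY D=OBYB B=RBWB
After move 3 (F): F=GGYO U=WGWW R=RYGR D=RYYB L=OOOB
Query 1: U[2] = W
Query 2: U[3] = W
Query 3: F[2] = Y
Query 4: R[2] = G

Answer: W W Y G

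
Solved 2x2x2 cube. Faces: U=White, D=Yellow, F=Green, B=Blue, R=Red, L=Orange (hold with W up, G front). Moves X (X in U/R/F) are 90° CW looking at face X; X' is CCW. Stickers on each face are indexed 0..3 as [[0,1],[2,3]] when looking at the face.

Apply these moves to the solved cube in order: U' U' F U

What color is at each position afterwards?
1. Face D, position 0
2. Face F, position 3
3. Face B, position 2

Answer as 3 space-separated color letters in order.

Answer: R B B

Derivation:
After move 1 (U'): U=WWWW F=OOGG R=GGRR B=RRBB L=BBOO
After move 2 (U'): U=WWWW F=BBGG R=OORR B=GGBB L=RROO
After move 3 (F): F=GBGB U=WWOR R=WOWR D=ROYY L=RYOY
After move 4 (U): U=OWRW F=WOGB R=GGWR B=RYBB L=GBOY
Query 1: D[0] = R
Query 2: F[3] = B
Query 3: B[2] = B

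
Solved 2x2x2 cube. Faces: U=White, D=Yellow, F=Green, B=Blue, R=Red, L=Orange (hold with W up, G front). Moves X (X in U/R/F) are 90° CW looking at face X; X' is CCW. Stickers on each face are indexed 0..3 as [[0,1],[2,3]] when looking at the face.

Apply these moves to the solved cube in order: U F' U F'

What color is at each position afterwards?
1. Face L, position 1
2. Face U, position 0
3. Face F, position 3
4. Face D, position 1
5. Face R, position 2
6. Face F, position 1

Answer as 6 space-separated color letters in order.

Answer: W B R W G G

Derivation:
After move 1 (U): U=WWWW F=RRGG R=BBRR B=OOBB L=GGOO
After move 2 (F'): F=RGRG U=WWBR R=YBYR D=GOYY L=GWOW
After move 3 (U): U=BWRW F=YBRG R=OOYR B=GWBB L=RGOW
After move 4 (F'): F=BGYR U=BWOY R=OOGR D=GWYY L=RWOR
Query 1: L[1] = W
Query 2: U[0] = B
Query 3: F[3] = R
Query 4: D[1] = W
Query 5: R[2] = G
Query 6: F[1] = G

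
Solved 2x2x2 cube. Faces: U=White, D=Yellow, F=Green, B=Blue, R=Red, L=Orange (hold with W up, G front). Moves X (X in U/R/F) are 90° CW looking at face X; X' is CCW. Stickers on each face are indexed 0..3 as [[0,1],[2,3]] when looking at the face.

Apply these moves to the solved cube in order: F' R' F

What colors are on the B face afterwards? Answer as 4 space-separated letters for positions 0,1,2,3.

After move 1 (F'): F=GGGG U=WWRR R=YRYR D=OOYY L=OWOW
After move 2 (R'): R=RRYY U=WBRB F=GWGR D=OGYG B=YBOB
After move 3 (F): F=GGRW U=WBWW R=RRBY D=YRYG L=OOOG
Query: B face = YBOB

Answer: Y B O B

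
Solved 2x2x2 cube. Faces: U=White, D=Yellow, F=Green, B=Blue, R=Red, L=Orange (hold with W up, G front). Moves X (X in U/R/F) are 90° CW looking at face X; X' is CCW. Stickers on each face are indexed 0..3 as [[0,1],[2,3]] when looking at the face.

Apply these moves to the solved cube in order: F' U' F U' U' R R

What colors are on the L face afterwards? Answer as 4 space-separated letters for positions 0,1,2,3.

After move 1 (F'): F=GGGG U=WWRR R=YRYR D=OOYY L=OWOW
After move 2 (U'): U=WRWR F=OWGG R=GGYR B=YRBB L=BBOW
After move 3 (F): F=GOGW U=WRWB R=WGRR D=YGYY L=BOOO
After move 4 (U'): U=RBWW F=BOGW R=GORR B=WGBB L=YROO
After move 5 (U'): U=BWRW F=YRGW R=BORR B=GOBB L=WGOO
After move 6 (R): R=RBRO U=BRRW F=YGGY D=YBYG B=WOWB
After move 7 (R): R=RROB U=BGRY F=YBGG D=YWYW B=WORB
Query: L face = WGOO

Answer: W G O O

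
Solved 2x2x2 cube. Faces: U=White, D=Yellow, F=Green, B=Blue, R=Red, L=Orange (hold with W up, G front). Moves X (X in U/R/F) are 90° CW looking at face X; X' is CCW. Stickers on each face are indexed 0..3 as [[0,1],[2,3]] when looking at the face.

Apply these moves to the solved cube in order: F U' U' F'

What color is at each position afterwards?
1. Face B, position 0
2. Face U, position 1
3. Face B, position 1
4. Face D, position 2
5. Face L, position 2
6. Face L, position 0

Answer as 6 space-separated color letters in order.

After move 1 (F): F=GGGG U=WWOO R=WRWR D=RRYY L=OYOY
After move 2 (U'): U=WOWO F=OYGG R=GGWR B=WRBB L=BBOY
After move 3 (U'): U=OOWW F=BBGG R=OYWR B=GGBB L=WROY
After move 4 (F'): F=BGBG U=OOOW R=RYRR D=RYYY L=WWOW
Query 1: B[0] = G
Query 2: U[1] = O
Query 3: B[1] = G
Query 4: D[2] = Y
Query 5: L[2] = O
Query 6: L[0] = W

Answer: G O G Y O W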